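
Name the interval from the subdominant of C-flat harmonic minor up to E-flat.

The subdominant of Cb harmonic minor is Fb.
Fb up to Eb: letters F→E make it a seventh; 11 semitones makes it major.

major seventh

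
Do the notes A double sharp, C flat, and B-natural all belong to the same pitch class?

Yes

A## = pitch class 11 and Cb = pitch class 11 and B = pitch class 11 — the same pitch class, so they are enharmonic equivalents.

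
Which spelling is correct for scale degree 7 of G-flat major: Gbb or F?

F

Each scale degree takes a distinct letter name. Degree 7 of a scale on G must use the letter F.
F and Gbb are enharmonically the same pitch, but only F uses the letter F, so it is the correct spelling here.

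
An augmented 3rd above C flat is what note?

C up a major third is E, so the target letter is E.
From Cb, an augmented third is 5 semitones up: E.

E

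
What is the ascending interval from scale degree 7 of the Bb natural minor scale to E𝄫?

Scale degree 7 of Bb natural minor is Ab.
Ab up to Ebb: letters A→E make it a fifth; 6 semitones makes it diminished.

diminished fifth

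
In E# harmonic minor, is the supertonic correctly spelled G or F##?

F##

Each scale degree takes a distinct letter name. Degree 2 of a scale on E must use the letter F.
F## and G are enharmonically the same pitch, but only F## uses the letter F, so it is the correct spelling here.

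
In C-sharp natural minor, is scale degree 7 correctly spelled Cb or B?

Each scale degree takes a distinct letter name. Degree 7 of a scale on C must use the letter B.
B and Cb are enharmonically the same pitch, but only B uses the letter B, so it is the correct spelling here.

B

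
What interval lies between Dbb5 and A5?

doubly augmented fifth

The letter names run D→A, a span of 4 letter steps, so the interval is some kind of fifth.
Dbb to A is 9 semitones. A perfect fifth is 7, so 9 makes it doubly augmented.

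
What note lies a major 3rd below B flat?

A third below B lands on the letter G.
A major third spans 4 semitones, so Bb moves to pitch class 6. On the letter G that is Gb.

Gb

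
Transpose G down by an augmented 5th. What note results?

Cb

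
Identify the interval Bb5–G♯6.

The letter names run B→G, a span of 5 letter steps, so the interval is some kind of sixth.
Bb to G# is 10 semitones. A major sixth is 9, so 10 makes it augmented.

augmented sixth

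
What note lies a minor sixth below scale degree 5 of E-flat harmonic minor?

D

Scale degree 5 of Eb harmonic minor is Bb.
A minor sixth (8 semitones) below Bb lands on the letter D, giving D.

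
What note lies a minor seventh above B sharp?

B up a major seventh is A#, so the target letter is A.
From B#, a minor seventh is 10 semitones up: A#.

A#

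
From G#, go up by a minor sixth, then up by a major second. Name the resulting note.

F#

A minor sixth up from G# is E (letter E, 8 semitones up).
A major second up from E is F# (letter F, 2 semitones up).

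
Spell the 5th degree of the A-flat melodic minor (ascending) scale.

The Ab melodic minor (ascending) scale runs Ab Bb Cb Db Eb F G.
Degree 5 is Eb.

Eb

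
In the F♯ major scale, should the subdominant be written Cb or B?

Each scale degree takes a distinct letter name. Degree 4 of a scale on F must use the letter B.
B and Cb are enharmonically the same pitch, but only B uses the letter B, so it is the correct spelling here.

B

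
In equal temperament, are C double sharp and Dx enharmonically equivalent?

C## is pitch class 2; D## is pitch class 4.
The pitch classes differ (2 vs. 4), so they are not enharmonic equivalents.

No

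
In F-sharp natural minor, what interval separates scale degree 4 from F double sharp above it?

Scale degree 4 of F# natural minor is B.
B up to F##: letters B→F make it a fifth; 8 semitones makes it augmented.

augmented fifth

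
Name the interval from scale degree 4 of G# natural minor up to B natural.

minor seventh

Scale degree 4 of G# natural minor is C#.
C# up to B: letters C→B make it a seventh; 10 semitones makes it minor.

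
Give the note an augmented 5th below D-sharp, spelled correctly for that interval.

G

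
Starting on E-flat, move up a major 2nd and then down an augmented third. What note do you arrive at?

A major second up from Eb is F (letter F, 2 semitones up).
An augmented third down from F is Dbb (letter D, 5 semitones down).

Dbb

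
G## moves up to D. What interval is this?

doubly diminished fifth

Counting letters G–A–B–C–D gives a fifth.
G##→D = 5 semitones, 2 narrower than the perfect fifth (7), so doubly diminished.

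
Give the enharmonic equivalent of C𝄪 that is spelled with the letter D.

C## is pitch class 2. The letter D alone is pitch class 2.
Pitch class 2 on D needs no accidental: D.

D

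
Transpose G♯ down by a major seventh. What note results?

G down a major seventh is Ab, so the target letter is A.
From G#, a major seventh is 11 semitones down: A.

A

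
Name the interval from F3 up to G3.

The letter names run F→G, a span of 1 letter step, so the interval is some kind of second.
F to G is 2 semitones. A major second is 2, so 2 makes it major.

major second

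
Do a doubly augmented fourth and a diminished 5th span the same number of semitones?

No

A doubly augmented fourth spans 7 semitones; a diminished fifth spans 6.
The spans differ, so they are not enharmonic equivalents.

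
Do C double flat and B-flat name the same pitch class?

Yes

Cbb = pitch class 10 and Bb = pitch class 10 — the same pitch class, so they are enharmonic equivalents.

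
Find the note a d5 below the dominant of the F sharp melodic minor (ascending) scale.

F##

The dominant of F# melodic minor (ascending) is C#.
A diminished fifth (6 semitones) below C# lands on the letter F, giving F##.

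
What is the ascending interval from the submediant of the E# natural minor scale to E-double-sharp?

augmented third

The submediant of E# natural minor is C#.
C# up to E##: letters C→E make it a third; 5 semitones makes it augmented.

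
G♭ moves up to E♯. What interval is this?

Counting letters G–A–B–C–D–E gives a sixth.
Gb→E# = 11 semitones, 2 wider than the major sixth (9), so doubly augmented.

doubly augmented sixth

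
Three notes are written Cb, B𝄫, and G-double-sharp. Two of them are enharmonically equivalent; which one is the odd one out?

In 12-tone equal temperament, enharmonic equivalents share a pitch class. Cb is pitch class 11; Bbb is pitch class 9; G## is pitch class 9.
Bbb and G## share pitch class 9, while Cb is pitch class 11.

Cb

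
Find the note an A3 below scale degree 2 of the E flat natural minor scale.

Dbb

Scale degree 2 of Eb natural minor is F.
An augmented third (5 semitones) below F lands on the letter D, giving Dbb.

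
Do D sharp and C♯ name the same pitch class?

No

Two spellings are enharmonically equivalent only if they share a pitch class.
Here D# → 3, C# → 1; 1 ≠ 3, so they are not.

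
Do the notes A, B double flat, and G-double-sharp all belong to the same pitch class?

A = pitch class 9 and Bbb = pitch class 9 and G## = pitch class 9 — the same pitch class, so they are enharmonic equivalents.

Yes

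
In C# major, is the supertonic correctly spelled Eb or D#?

Each scale degree takes a distinct letter name. Degree 2 of a scale on C must use the letter D.
D# and Eb are enharmonically the same pitch, but only D# uses the letter D, so it is the correct spelling here.

D#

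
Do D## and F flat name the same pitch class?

D## is pitch class 4; Fb is pitch class 4.
All spellings map to pitch class 4, so they are enharmonically equivalent.

Yes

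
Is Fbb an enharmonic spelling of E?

Fbb is pitch class 3; E is pitch class 4.
The pitch classes differ (3 vs. 4), so they are not enharmonic equivalents.

No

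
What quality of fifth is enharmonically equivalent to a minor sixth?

augmented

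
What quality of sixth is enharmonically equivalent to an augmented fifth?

minor

An augmented fifth spans 8 semitones.
A sixth spanning 8 semitones is minor (the major sixth is 9).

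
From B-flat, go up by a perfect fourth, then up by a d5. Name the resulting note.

A perfect fourth up from Bb is Eb (letter E, 5 semitones up).
A diminished fifth up from Eb is Bbb (letter B, 6 semitones up).

Bbb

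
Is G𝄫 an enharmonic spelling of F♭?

No

Gbb is pitch class 5; Fb is pitch class 4.
The pitch classes differ (5 vs. 4), so they are not enharmonic equivalents.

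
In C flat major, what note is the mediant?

Eb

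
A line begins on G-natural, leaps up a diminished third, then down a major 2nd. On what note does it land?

A diminished third up from G is Bbb (letter B, 2 semitones up).
A major second down from Bbb is Abb (letter A, 2 semitones down).

Abb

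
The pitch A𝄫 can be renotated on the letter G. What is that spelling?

G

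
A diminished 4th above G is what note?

Cb

A fourth above G lands on the letter C.
A diminished fourth spans 4 semitones, so G moves to pitch class 11. On the letter C that is Cb.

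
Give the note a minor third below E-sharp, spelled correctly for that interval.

E down a major third is C, so the target letter is C.
From E#, a minor third is 3 semitones down: C##.

C##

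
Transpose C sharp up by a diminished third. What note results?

C up a major third is E, so the target letter is E.
From C#, a diminished third is 2 semitones up: Eb.

Eb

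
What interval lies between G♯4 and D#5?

Counting letters G–A–B–C–D gives a fifth.
G#→D# = 7 semitones, exactly the perfect fifth.

perfect fifth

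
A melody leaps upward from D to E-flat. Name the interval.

minor second

The letter names run D→E, a span of 1 letter step, so the interval is some kind of second.
D to Eb is 1 semitone. A major second is 2, so 1 makes it minor.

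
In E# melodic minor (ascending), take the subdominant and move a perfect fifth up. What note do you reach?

The subdominant of E# melodic minor (ascending) is A#.
A perfect fifth (7 semitones) above A# lands on the letter E, giving E#.

E#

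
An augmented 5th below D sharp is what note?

G

D down a perfect fifth is G, so the target letter is G.
From D#, an augmented fifth is 8 semitones down: G.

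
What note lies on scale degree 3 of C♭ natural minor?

Ebb

Degree 3 takes the letter 2 steps above C, which is E.
In natural minor, degree 3 sits 3 semitones above the tonic. Cb + 3 semitones is pitch class 2, spelled on E as Ebb.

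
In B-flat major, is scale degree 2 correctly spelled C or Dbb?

C

Each scale degree takes a distinct letter name. Degree 2 of a scale on B must use the letter C.
C and Dbb are enharmonically the same pitch, but only C uses the letter C, so it is the correct spelling here.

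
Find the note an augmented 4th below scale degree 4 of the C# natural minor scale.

Scale degree 4 of C# natural minor is F#.
An augmented fourth (6 semitones) below F# lands on the letter C, giving C.

C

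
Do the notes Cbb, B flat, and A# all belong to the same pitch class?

Yes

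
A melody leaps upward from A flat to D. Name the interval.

The letter names run A→D, a span of 3 letter steps, so the interval is some kind of fourth.
Ab to D is 6 semitones. A perfect fourth is 5, so 6 makes it augmented.

augmented fourth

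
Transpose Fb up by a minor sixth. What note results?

A sixth above F lands on the letter D.
A minor sixth spans 8 semitones, so Fb moves to pitch class 0. On the letter D that is Dbb.

Dbb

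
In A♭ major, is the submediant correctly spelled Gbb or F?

F

Each scale degree takes a distinct letter name. Degree 6 of a scale on A must use the letter F.
F and Gbb are enharmonically the same pitch, but only F uses the letter F, so it is the correct spelling here.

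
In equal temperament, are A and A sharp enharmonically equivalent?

Two spellings are enharmonically equivalent only if they share a pitch class.
Here A → 9, A# → 10; 9 ≠ 10, so they are not.

No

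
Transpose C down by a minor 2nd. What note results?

B

C down a major second is Bb, so the target letter is B.
From C, a minor second is 1 semitone down: B.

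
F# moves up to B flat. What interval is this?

diminished fourth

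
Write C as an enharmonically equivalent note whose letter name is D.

Dbb

C is pitch class 0. The letter D alone is pitch class 2.
To reach pitch class 0 from D requires an offset of -2 semitones, i.e. double flat: Dbb.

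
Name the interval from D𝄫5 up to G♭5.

augmented fourth

The letter names run D→G, a span of 3 letter steps, so the interval is some kind of fourth.
Dbb to Gb is 6 semitones. A perfect fourth is 5, so 6 makes it augmented.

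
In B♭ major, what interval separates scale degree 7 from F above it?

minor sixth

Scale degree 7 of Bb major is A.
A up to F: letters A→F make it a sixth; 8 semitones makes it minor.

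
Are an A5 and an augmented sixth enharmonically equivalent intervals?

No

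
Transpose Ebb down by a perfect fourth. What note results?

E down a perfect fourth is B, so the target letter is B.
From Ebb, a perfect fourth is 5 semitones down: Bbb.

Bbb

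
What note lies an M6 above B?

A sixth above B lands on the letter G.
A major sixth spans 9 semitones, so B moves to pitch class 8. On the letter G that is G#.

G#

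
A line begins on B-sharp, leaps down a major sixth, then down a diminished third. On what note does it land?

B##

A major sixth down from B# is D# (letter D, 9 semitones down).
A diminished third down from D# is B## (letter B, 2 semitones down).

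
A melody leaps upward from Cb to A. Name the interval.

augmented sixth

Counting letters C–D–E–F–G–A gives a sixth.
Cb→A = 10 semitones, 1 wider than the major sixth (9), so augmented.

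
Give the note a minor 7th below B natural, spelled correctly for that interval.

C#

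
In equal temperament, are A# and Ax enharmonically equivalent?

Two spellings are enharmonically equivalent only if they share a pitch class.
Here A# → 10, A## → 11; 10 ≠ 11, so they are not.

No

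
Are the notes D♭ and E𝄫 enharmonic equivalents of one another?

Two spellings are enharmonically equivalent only if they share a pitch class.
Here Db → 1, Ebb → 2; 1 ≠ 2, so they are not.

No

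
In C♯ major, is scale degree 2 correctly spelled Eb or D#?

D#

Each scale degree takes a distinct letter name. Degree 2 of a scale on C must use the letter D.
D# and Eb are enharmonically the same pitch, but only D# uses the letter D, so it is the correct spelling here.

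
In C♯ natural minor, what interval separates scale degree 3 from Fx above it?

augmented second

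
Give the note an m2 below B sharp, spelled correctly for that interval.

A##

B down a major second is A, so the target letter is A.
From B#, a minor second is 1 semitone down: A##.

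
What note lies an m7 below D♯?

D down a major seventh is Eb, so the target letter is E.
From D#, a minor seventh is 10 semitones down: E#.

E#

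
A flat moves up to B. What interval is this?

augmented second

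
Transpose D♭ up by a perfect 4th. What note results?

Gb

D up a perfect fourth is G, so the target letter is G.
From Db, a perfect fourth is 5 semitones up: Gb.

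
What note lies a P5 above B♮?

F#

B up a perfect fifth is F#, so the target letter is F.
From B, a perfect fifth is 7 semitones up: F#.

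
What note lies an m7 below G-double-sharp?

G down a major seventh is Ab, so the target letter is A.
From G##, a minor seventh is 10 semitones down: A##.

A##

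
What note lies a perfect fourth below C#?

C down a perfect fourth is G, so the target letter is G.
From C#, a perfect fourth is 5 semitones down: G#.

G#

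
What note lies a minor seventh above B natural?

A seventh above B lands on the letter A.
A minor seventh spans 10 semitones, so B moves to pitch class 9. On the letter A that is A.

A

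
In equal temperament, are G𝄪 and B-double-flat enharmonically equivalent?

G## is pitch class 9; Bbb is pitch class 9.
All spellings map to pitch class 9, so they are enharmonically equivalent.

Yes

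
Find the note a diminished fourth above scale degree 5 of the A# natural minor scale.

Scale degree 5 of A# natural minor is E#.
A diminished fourth (4 semitones) above E# lands on the letter A, giving A.

A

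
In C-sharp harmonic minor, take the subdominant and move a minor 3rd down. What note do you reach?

D#

The subdominant of C# harmonic minor is F#.
A minor third (3 semitones) below F# lands on the letter D, giving D#.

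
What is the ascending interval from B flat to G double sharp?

Counting letters B–C–D–E–F–G gives a sixth.
Bb→G## = 11 semitones, 2 wider than the major sixth (9), so doubly augmented.

doubly augmented sixth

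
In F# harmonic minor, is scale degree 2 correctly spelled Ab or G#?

G#

Each scale degree takes a distinct letter name. Degree 2 of a scale on F must use the letter G.
G# and Ab are enharmonically the same pitch, but only G# uses the letter G, so it is the correct spelling here.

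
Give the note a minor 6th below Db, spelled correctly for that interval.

F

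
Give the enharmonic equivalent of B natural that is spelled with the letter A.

A##

B is pitch class 11. The letter A alone is pitch class 9.
To reach pitch class 11 from A requires an offset of +2 semitones, i.e. double sharp: A##.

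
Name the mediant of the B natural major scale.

The B major scale runs B C# D# E F# G# A#.
Degree 3 is D#.

D#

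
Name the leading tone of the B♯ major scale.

A##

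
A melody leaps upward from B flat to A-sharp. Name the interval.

The letter names run B→A, a span of 6 letter steps, so the interval is some kind of seventh.
Bb to A# is 12 semitones. A major seventh is 11, so 12 makes it augmented.

augmented seventh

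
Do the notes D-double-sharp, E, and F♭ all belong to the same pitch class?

Yes

D## is pitch class 4; E is pitch class 4; Fb is pitch class 4.
All spellings map to pitch class 4, so they are enharmonically equivalent.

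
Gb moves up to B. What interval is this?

augmented third

The letter names run G→B, a span of 2 letter steps, so the interval is some kind of third.
Gb to B is 5 semitones. A major third is 4, so 5 makes it augmented.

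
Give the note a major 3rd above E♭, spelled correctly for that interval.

G

E up a major third is G#, so the target letter is G.
From Eb, a major third is 4 semitones up: G.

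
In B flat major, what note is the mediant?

Degree 3 takes the letter 2 steps above B, which is D.
In major, degree 3 sits 4 semitones above the tonic. Bb + 4 semitones is pitch class 2, spelled on D as D.

D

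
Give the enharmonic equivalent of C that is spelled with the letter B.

Plain B sits 1 semitone below C, so on the letter B the same pitch needs a sharp: B#.

B#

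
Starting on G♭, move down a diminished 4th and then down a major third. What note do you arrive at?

A diminished fourth down from Gb is D (letter D, 4 semitones down).
A major third down from D is Bb (letter B, 4 semitones down).

Bb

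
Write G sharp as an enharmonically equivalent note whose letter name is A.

Ab

Plain A sits 1 semitone above G#, so on the letter A the same pitch needs a flat: Ab.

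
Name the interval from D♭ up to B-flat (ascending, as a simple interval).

major sixth

The letter names run D→B, a span of 5 letter steps, so the interval is some kind of sixth.
Db to Bb is 9 semitones. A major sixth is 9, so 9 makes it major.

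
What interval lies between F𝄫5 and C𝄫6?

The letter names run F→C, a span of 4 letter steps, so the interval is some kind of fifth.
Fbb to Cbb is 7 semitones. A perfect fifth is 7, so 7 makes it perfect.

perfect fifth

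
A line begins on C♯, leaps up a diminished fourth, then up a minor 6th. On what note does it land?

A diminished fourth up from C# is F (letter F, 4 semitones up).
A minor sixth up from F is Db (letter D, 8 semitones up).

Db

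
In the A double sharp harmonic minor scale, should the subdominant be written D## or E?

D##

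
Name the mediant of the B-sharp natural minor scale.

Degree 3 takes the letter 2 steps above B, which is D.
In natural minor, degree 3 sits 3 semitones above the tonic. B# + 3 semitones is pitch class 3, spelled on D as D#.

D#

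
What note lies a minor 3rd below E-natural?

C#

A third below E lands on the letter C.
A minor third spans 3 semitones, so E moves to pitch class 1. On the letter C that is C#.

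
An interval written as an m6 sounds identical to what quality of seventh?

doubly diminished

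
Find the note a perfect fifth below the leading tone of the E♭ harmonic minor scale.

G

The leading tone of Eb harmonic minor is D.
A perfect fifth (7 semitones) below D lands on the letter G, giving G.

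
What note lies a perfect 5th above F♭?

Cb

F up a perfect fifth is C, so the target letter is C.
From Fb, a perfect fifth is 7 semitones up: Cb.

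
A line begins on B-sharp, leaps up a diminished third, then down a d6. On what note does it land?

F##

A diminished third up from B# is D (letter D, 2 semitones up).
A diminished sixth down from D is F## (letter F, 7 semitones down).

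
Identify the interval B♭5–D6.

major third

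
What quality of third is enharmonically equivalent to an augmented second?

An augmented second spans 3 semitones.
A third spanning 3 semitones is minor (the major third is 4).

minor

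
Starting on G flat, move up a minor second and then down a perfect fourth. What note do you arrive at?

Ebb

A minor second up from Gb is Abb (letter A, 1 semitone up).
A perfect fourth down from Abb is Ebb (letter E, 5 semitones down).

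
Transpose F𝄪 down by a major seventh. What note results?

A seventh below F lands on the letter G.
A major seventh spans 11 semitones, so F## moves to pitch class 8. On the letter G that is G#.

G#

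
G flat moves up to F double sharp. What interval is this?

The letter names run G→F, a span of 6 letter steps, so the interval is some kind of seventh.
Gb to F## is 13 semitones. A major seventh is 11, so 13 makes it doubly augmented.

doubly augmented seventh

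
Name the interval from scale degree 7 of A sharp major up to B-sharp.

minor third

Scale degree 7 of A# major is G##.
G## up to B#: letters G→B make it a third; 3 semitones makes it minor.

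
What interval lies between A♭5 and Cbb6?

Counting letters A–B–C gives a third.
Ab→Cbb = 2 semitones, 2 narrower than the major third (4), so diminished.

diminished third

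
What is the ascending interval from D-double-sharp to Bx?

The letter names run D→B, a span of 5 letter steps, so the interval is some kind of sixth.
D## to B## is 9 semitones. A major sixth is 9, so 9 makes it major.

major sixth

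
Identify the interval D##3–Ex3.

major second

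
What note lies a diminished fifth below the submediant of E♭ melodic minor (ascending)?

F#

The submediant of Eb melodic minor (ascending) is C.
A diminished fifth (6 semitones) below C lands on the letter F, giving F#.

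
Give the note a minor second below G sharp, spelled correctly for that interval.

A second below G lands on the letter F.
A minor second spans 1 semitone, so G# moves to pitch class 7. On the letter F that is F##.

F##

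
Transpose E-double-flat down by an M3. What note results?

A third below E lands on the letter C.
A major third spans 4 semitones, so Ebb moves to pitch class 10. On the letter C that is Cbb.

Cbb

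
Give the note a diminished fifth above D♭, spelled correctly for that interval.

D up a perfect fifth is A, so the target letter is A.
From Db, a diminished fifth is 6 semitones up: Abb.

Abb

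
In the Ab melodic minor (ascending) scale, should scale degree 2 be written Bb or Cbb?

Each scale degree takes a distinct letter name. Degree 2 of a scale on A must use the letter B.
Bb and Cbb are enharmonically the same pitch, but only Bb uses the letter B, so it is the correct spelling here.

Bb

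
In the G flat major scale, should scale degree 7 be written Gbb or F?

F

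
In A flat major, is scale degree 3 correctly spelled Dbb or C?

Each scale degree takes a distinct letter name. Degree 3 of a scale on A must use the letter C.
C and Dbb are enharmonically the same pitch, but only C uses the letter C, so it is the correct spelling here.

C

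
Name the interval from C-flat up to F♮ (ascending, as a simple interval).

augmented fourth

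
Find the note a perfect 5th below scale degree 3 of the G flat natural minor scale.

Ebb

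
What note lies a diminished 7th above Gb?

Fbb

G up a major seventh is F#, so the target letter is F.
From Gb, a diminished seventh is 9 semitones up: Fbb.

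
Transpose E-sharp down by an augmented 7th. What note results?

F

A seventh below E lands on the letter F.
An augmented seventh spans 12 semitones, so E# moves to pitch class 5. On the letter F that is F.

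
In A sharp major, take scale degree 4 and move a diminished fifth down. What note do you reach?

Scale degree 4 of A# major is D#.
A diminished fifth (6 semitones) below D# lands on the letter G, giving G##.

G##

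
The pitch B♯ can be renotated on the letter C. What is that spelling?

B# is pitch class 0. The letter C alone is pitch class 0.
Pitch class 0 on C needs no accidental: C.

C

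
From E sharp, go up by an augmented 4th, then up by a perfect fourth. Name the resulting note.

D##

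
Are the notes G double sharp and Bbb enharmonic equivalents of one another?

G## is pitch class 9; Bbb is pitch class 9.
All spellings map to pitch class 9, so they are enharmonically equivalent.

Yes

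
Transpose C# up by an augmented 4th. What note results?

F##

A fourth above C lands on the letter F.
An augmented fourth spans 6 semitones, so C# moves to pitch class 7. On the letter F that is F##.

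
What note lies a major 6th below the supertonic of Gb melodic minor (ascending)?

Cb

The supertonic of Gb melodic minor (ascending) is Ab.
A major sixth (9 semitones) below Ab lands on the letter C, giving Cb.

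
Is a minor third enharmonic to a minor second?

No

A minor third spans 3 semitones; a minor second spans 1.
The spans differ, so they are not enharmonic equivalents.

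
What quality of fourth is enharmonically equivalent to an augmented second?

doubly diminished

An augmented second spans 3 semitones.
A fourth spanning 3 semitones is doubly diminished (the perfect fourth is 5).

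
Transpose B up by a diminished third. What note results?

Db

B up a major third is D#, so the target letter is D.
From B, a diminished third is 2 semitones up: Db.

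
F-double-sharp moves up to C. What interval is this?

doubly diminished fifth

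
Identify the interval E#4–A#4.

The letter names run E→A, a span of 3 letter steps, so the interval is some kind of fourth.
E# to A# is 5 semitones. A perfect fourth is 5, so 5 makes it perfect.

perfect fourth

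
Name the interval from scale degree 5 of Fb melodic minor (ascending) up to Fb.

perfect fourth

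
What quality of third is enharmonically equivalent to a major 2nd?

A major second spans 2 semitones.
A third spanning 2 semitones is diminished (the major third is 4).

diminished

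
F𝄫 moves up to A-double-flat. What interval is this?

Counting letters F–G–A gives a third.
Fbb→Abb = 4 semitones, exactly the major third.

major third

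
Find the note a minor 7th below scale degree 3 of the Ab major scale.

D

Scale degree 3 of Ab major is C.
A minor seventh (10 semitones) below C lands on the letter D, giving D.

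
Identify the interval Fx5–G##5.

The letter names run F→G, a span of 1 letter step, so the interval is some kind of second.
F## to G## is 2 semitones. A major second is 2, so 2 makes it major.

major second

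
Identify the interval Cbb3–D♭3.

augmented second

The letter names run C→D, a span of 1 letter step, so the interval is some kind of second.
Cbb to Db is 3 semitones. A major second is 2, so 3 makes it augmented.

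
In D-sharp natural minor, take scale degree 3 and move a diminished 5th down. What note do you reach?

B#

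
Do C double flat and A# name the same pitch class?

Yes

Cbb is pitch class 10; A# is pitch class 10.
All spellings map to pitch class 10, so they are enharmonically equivalent.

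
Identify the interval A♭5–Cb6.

The letter names run A→C, a span of 2 letter steps, so the interval is some kind of third.
Ab to Cb is 3 semitones. A major third is 4, so 3 makes it minor.

minor third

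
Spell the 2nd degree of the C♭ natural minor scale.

Degree 2 takes the letter 1 step above C, which is D.
In natural minor, degree 2 sits 2 semitones above the tonic. Cb + 2 semitones is pitch class 1, spelled on D as Db.

Db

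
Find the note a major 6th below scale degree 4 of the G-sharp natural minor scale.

Scale degree 4 of G# natural minor is C#.
A major sixth (9 semitones) below C# lands on the letter E, giving E.

E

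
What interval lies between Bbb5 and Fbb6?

The letter names run B→F, a span of 4 letter steps, so the interval is some kind of fifth.
Bbb to Fbb is 6 semitones. A perfect fifth is 7, so 6 makes it diminished.

diminished fifth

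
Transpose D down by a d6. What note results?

D down a major sixth is F, so the target letter is F.
From D, a diminished sixth is 7 semitones down: F##.

F##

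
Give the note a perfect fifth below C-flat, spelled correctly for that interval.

A fifth below C lands on the letter F.
A perfect fifth spans 7 semitones, so Cb moves to pitch class 4. On the letter F that is Fb.

Fb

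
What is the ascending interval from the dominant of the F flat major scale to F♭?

The dominant of Fb major is Cb.
Cb up to Fb: letters C→F make it a fourth; 5 semitones makes it perfect.

perfect fourth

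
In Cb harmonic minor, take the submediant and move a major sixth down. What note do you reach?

The submediant of Cb harmonic minor is Abb.
A major sixth (9 semitones) below Abb lands on the letter C, giving Cbb.

Cbb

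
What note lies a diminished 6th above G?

A sixth above G lands on the letter E.
A diminished sixth spans 7 semitones, so G moves to pitch class 2. On the letter E that is Ebb.

Ebb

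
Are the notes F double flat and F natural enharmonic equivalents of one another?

No

Two spellings are enharmonically equivalent only if they share a pitch class.
Here Fbb → 3, F → 5; 3 ≠ 5, so they are not.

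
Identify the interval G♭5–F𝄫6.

diminished seventh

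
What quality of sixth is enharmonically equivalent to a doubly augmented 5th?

A doubly augmented fifth spans 9 semitones.
A sixth spanning 9 semitones is major (the major sixth is 9).

major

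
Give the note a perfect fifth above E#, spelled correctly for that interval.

A fifth above E lands on the letter B.
A perfect fifth spans 7 semitones, so E# moves to pitch class 0. On the letter B that is B#.

B#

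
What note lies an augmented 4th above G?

C#

A fourth above G lands on the letter C.
An augmented fourth spans 6 semitones, so G moves to pitch class 1. On the letter C that is C#.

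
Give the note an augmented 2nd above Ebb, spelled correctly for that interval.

A second above E lands on the letter F.
An augmented second spans 3 semitones, so Ebb moves to pitch class 5. On the letter F that is F.

F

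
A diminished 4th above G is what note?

G up a perfect fourth is C, so the target letter is C.
From G, a diminished fourth is 4 semitones up: Cb.

Cb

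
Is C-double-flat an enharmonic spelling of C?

Cbb is pitch class 10; C is pitch class 0.
The pitch classes differ (10 vs. 0), so they are not enharmonic equivalents.

No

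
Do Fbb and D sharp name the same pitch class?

Fbb = pitch class 3 and D# = pitch class 3 — the same pitch class, so they are enharmonic equivalents.

Yes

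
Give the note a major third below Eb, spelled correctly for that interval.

Cb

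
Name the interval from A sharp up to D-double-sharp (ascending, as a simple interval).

augmented fourth

Counting letters A–B–C–D gives a fourth.
A#→D## = 6 semitones, 1 wider than the perfect fourth (5), so augmented.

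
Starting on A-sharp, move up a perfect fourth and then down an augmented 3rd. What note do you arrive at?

Bb

A perfect fourth up from A# is D# (letter D, 5 semitones up).
An augmented third down from D# is Bb (letter B, 5 semitones down).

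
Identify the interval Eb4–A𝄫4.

diminished fourth

The letter names run E→A, a span of 3 letter steps, so the interval is some kind of fourth.
Eb to Abb is 4 semitones. A perfect fourth is 5, so 4 makes it diminished.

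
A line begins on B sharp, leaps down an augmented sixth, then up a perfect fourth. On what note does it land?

G

An augmented sixth down from B# is D (letter D, 10 semitones down).
A perfect fourth up from D is G (letter G, 5 semitones up).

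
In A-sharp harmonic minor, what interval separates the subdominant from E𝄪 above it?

augmented second

The subdominant of A# harmonic minor is D#.
D# up to E##: letters D→E make it a second; 3 semitones makes it augmented.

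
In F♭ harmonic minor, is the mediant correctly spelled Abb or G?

Each scale degree takes a distinct letter name. Degree 3 of a scale on F must use the letter A.
Abb and G are enharmonically the same pitch, but only Abb uses the letter A, so it is the correct spelling here.

Abb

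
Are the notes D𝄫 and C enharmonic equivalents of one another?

Yes

Dbb = pitch class 0 and C = pitch class 0 — the same pitch class, so they are enharmonic equivalents.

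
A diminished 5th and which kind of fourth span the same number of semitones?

A diminished fifth spans 6 semitones.
A fourth spanning 6 semitones is augmented (the perfect fourth is 5).

augmented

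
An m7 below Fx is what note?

G##

A seventh below F lands on the letter G.
A minor seventh spans 10 semitones, so F## moves to pitch class 9. On the letter G that is G##.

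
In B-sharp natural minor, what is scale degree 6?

G#

The B# natural minor scale runs B# C## D# E# F## G# A#.
Degree 6 is G#.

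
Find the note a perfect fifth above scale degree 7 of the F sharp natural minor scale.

B

Scale degree 7 of F# natural minor is E.
A perfect fifth (7 semitones) above E lands on the letter B, giving B.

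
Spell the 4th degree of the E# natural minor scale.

Degree 4 takes the letter 3 steps above E, which is A.
In natural minor, degree 4 sits 5 semitones above the tonic. E# + 5 semitones is pitch class 10, spelled on A as A#.

A#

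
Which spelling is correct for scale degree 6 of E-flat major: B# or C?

C

Each scale degree takes a distinct letter name. Degree 6 of a scale on E must use the letter C.
C and B# are enharmonically the same pitch, but only C uses the letter C, so it is the correct spelling here.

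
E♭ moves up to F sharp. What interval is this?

Counting letters E–F gives a second.
Eb→F# = 3 semitones, 1 wider than the major second (2), so augmented.

augmented second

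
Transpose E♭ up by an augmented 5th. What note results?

E up a perfect fifth is B, so the target letter is B.
From Eb, an augmented fifth is 8 semitones up: B.

B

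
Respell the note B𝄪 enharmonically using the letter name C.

C#

B## is pitch class 1. The letter C alone is pitch class 0.
To reach pitch class 1 from C requires an offset of +1 semitone, i.e. sharp: C#.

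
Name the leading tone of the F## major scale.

E##

Degree 7 takes the letter 6 steps above F, which is E.
In major, degree 7 sits 11 semitones above the tonic. F## + 11 semitones is pitch class 6, spelled on E as E##.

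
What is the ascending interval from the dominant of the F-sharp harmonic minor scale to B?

minor seventh

The dominant of F# harmonic minor is C#.
C# up to B: letters C→B make it a seventh; 10 semitones makes it minor.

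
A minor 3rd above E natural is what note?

G

E up a major third is G#, so the target letter is G.
From E, a minor third is 3 semitones up: G.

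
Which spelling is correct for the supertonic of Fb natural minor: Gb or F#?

Gb

Each scale degree takes a distinct letter name. Degree 2 of a scale on F must use the letter G.
Gb and F# are enharmonically the same pitch, but only Gb uses the letter G, so it is the correct spelling here.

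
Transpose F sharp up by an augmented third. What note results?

A third above F lands on the letter A.
An augmented third spans 5 semitones, so F# moves to pitch class 11. On the letter A that is A##.

A##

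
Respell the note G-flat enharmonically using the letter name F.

F#

Gb is pitch class 6. The letter F alone is pitch class 5.
To reach pitch class 6 from F requires an offset of +1 semitone, i.e. sharp: F#.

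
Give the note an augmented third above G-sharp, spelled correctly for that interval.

G up a major third is B, so the target letter is B.
From G#, an augmented third is 5 semitones up: B##.

B##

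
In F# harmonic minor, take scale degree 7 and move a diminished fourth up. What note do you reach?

Scale degree 7 of F# harmonic minor is E#.
A diminished fourth (4 semitones) above E# lands on the letter A, giving A.

A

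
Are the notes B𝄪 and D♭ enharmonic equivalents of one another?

B## is pitch class 1; Db is pitch class 1.
All spellings map to pitch class 1, so they are enharmonically equivalent.

Yes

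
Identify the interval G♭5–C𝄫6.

Counting letters G–A–B–C gives a fourth.
Gb→Cbb = 4 semitones, 1 narrower than the perfect fourth (5), so diminished.

diminished fourth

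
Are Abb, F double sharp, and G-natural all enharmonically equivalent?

Yes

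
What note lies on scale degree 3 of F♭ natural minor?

Abb

Degree 3 takes the letter 2 steps above F, which is A.
In natural minor, degree 3 sits 3 semitones above the tonic. Fb + 3 semitones is pitch class 7, spelled on A as Abb.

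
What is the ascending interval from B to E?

Counting letters B–C–D–E gives a fourth.
B→E = 5 semitones, exactly the perfect fourth.

perfect fourth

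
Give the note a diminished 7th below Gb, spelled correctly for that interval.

A

G down a major seventh is Ab, so the target letter is A.
From Gb, a diminished seventh is 9 semitones down: A.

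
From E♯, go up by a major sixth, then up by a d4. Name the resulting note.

A major sixth up from E# is C## (letter C, 9 semitones up).
A diminished fourth up from C## is F# (letter F, 4 semitones up).

F#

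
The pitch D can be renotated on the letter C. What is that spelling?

C##

D is pitch class 2. The letter C alone is pitch class 0.
To reach pitch class 2 from C requires an offset of +2 semitones, i.e. double sharp: C##.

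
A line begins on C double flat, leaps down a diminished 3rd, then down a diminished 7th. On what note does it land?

A diminished third down from Cbb is Ab (letter A, 2 semitones down).
A diminished seventh down from Ab is B (letter B, 9 semitones down).

B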